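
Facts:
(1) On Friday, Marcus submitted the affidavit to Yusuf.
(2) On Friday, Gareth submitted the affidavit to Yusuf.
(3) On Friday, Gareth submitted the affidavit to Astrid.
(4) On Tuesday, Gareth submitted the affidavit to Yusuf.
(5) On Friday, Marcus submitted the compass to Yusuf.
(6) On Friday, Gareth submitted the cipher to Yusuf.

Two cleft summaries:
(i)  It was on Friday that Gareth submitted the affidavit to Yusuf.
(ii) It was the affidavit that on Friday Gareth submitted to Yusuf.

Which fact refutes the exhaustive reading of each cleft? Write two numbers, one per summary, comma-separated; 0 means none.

Summary (i) focuses "on Friday" (the setting); background Gareth as agent and the affidavit as thing and Yusuf as recipient. Fact (4) matches that background with setting = on Tuesday — refutes (i).
Summary (ii) focuses "the affidavit" (the thing); background Gareth as agent and Yusuf as recipient and on Friday as setting. Fact (6) matches that background with thing = the cipher — refutes (ii).

4, 6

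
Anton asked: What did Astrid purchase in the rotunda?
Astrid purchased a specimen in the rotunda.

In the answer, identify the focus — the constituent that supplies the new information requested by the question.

The wh-word "what" asks about the direct object.
In the answer, "Astrid" and "in the rotunda" are given — repeated from the question.
The constituent filling the direct object gap is "a specimen"; that is the focus and would carry nuclear stress.

a specimen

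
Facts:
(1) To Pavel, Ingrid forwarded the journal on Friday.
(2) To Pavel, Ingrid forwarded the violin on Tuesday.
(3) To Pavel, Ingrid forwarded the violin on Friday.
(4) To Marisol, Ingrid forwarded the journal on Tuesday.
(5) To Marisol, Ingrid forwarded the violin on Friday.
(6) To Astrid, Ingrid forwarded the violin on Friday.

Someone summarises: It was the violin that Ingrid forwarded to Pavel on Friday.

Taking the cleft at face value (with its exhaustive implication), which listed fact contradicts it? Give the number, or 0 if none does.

The cleft puts "the violin" in focus and presupposes the open proposition with same agent, recipient, setting (Ingrid / Pavel / on Friday).
Exhaustivity: the violin is the only thing satisfying that background.
Fact (1) shares the background but with thing = the journal; exhaustivity is violated.

1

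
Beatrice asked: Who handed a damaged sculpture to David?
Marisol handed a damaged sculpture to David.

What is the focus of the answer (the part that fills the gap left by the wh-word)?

Marisol

The wh-word "who" asks about the subject (agent).
In the answer, "a damaged sculpture" and "to David" are given — repeated from the question.
The constituent filling the subject (agent) gap is "Marisol"; that is the focus and would carry nuclear stress.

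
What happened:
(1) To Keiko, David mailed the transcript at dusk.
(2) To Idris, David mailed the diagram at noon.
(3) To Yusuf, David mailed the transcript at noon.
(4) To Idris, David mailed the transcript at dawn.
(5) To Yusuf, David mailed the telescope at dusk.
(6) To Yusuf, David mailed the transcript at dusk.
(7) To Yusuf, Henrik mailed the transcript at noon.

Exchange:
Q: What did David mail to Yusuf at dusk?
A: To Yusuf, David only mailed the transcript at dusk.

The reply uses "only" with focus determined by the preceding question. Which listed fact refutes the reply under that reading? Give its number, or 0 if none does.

Answering "What did ...?" puts focus on the thing — here, "the transcript".
"Only" then excludes alternative things while the background — agent = David, recipient = Yusuf, setting = at dusk — is held fixed.
Fact (5) keeps agent = David, recipient = Yusuf, setting = at dusk but has thing = the telescope; that refutes the reply.
(Fact (3) would refute a reading with focus on the setting — but that is not what the question asks.)

5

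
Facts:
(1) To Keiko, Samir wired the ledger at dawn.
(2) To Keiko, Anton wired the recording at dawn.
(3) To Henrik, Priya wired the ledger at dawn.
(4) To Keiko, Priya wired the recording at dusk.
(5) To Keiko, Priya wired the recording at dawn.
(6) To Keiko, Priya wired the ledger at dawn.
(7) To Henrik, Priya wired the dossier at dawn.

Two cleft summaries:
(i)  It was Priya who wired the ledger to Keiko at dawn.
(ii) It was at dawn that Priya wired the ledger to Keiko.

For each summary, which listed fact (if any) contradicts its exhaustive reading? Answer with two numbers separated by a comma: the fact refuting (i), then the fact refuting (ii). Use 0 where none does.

1, 0

(i): focus "Priya". Looking for the ledger as thing and Keiko as recipient and at dawn as setting with some other agent — fact (1) has Samir there. Refuted.
(ii): focus "at dawn". No fact shares Priya as agent and the ledger as thing and Keiko as recipient with a different setting. 0.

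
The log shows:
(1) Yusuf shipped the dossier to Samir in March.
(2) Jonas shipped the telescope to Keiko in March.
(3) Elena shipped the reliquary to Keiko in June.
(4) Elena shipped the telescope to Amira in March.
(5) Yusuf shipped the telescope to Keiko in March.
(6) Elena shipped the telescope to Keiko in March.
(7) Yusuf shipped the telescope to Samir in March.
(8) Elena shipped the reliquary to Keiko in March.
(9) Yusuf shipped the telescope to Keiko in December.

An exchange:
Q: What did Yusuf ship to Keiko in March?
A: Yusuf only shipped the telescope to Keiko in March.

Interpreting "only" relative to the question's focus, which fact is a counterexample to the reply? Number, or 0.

0

Answering "What did ...?" puts focus on the thing — here, "the telescope".
"Only" then excludes alternative things while the background — Yusuf as agent and Keiko as recipient and in March as setting — is held fixed.
No listed fact shares that background with another thing. Nothing contradicts the reply.
(Fact (9) would refute a reading with focus on the setting — but that is not what the question asks.)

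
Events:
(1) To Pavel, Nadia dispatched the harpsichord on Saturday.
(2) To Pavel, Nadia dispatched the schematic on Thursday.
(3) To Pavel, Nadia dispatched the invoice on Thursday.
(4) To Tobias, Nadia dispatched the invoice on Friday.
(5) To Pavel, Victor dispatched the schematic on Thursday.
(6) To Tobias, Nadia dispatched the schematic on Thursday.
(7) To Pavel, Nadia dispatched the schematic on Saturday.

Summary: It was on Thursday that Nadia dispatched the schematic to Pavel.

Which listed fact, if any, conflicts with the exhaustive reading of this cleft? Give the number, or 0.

7

The cleft puts "on Thursday" in focus and presupposes the open proposition with Nadia as agent and the schematic as thing and Pavel as recipient.
Exhaustivity: on Thursday is the only setting satisfying that background.
But fact (7) also has Nadia as agent and the schematic as thing and Pavel as recipient, with setting = on Saturday — so the exhaustive reading fails.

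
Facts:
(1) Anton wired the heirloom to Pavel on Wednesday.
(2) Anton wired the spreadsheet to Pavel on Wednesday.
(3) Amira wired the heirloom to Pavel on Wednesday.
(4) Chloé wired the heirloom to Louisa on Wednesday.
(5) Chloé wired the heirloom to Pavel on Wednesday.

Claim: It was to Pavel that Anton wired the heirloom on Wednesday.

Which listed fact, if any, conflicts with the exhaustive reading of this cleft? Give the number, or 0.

0

Focus of the cleft: "Pavel" (the recipient). Presupposed background: same agent, thing, setting (Anton / the heirloom / on Wednesday).
Exhaustivity: Pavel is the only recipient satisfying that background.
No listed fact matches the background with a different recipient. Exhaustivity holds.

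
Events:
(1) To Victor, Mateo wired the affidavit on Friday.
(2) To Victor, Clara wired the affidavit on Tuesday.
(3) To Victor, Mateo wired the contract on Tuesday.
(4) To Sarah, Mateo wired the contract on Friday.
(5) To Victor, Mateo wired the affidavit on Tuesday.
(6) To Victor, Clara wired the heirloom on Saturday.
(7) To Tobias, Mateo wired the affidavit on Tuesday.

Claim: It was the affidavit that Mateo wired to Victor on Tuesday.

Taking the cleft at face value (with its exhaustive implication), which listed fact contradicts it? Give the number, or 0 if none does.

3

Focus of the cleft: "the affidavit" (the thing). Presupposed background: Mateo as agent and Victor as recipient and on Tuesday as setting.
Exhaustivity: the affidavit is the only thing satisfying that background.
But fact (3) also has Mateo as agent and Victor as recipient and on Tuesday as setting, with thing = the contract — so the exhaustive reading fails.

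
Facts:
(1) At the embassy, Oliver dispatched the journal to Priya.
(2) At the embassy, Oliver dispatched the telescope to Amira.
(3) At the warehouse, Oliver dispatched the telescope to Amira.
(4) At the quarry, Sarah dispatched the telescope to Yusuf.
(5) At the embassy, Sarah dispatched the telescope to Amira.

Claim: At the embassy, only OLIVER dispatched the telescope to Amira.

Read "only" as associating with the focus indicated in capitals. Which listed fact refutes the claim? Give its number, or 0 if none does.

Focus (in capitals) is "Oliver" — the agent. "Only" excludes alternative agents while holding fixed the telescope as thing and Amira as recipient and at the embassy as setting.
Fact (5) matches on the telescope as thing and Amira as recipient and at the embassy as setting, but has agent = Sarah instead. That refutes the claim.

5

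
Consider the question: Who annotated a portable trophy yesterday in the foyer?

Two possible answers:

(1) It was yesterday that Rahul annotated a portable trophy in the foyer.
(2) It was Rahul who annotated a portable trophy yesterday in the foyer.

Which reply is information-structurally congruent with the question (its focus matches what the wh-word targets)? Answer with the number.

2

The question word "who" targets the subject (agent).
Option (1) clefts "yesterday" — the time, not what was asked.
Option (2) clefts "Rahul" — that matches what the question asks about.
So the congruent reply is (2).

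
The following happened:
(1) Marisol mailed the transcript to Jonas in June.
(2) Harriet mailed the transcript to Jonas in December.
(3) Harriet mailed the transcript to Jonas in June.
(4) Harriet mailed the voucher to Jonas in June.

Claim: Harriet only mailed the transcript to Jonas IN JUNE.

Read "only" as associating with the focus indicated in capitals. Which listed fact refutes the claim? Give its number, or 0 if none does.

2

The capitals mark "in June" as focus. So "only" rules out other settings, with the rest (agent = Harriet, thing = the transcript, recipient = Jonas) as background.
Fact (2) shares the background but differs in setting (in December) — a counterexample.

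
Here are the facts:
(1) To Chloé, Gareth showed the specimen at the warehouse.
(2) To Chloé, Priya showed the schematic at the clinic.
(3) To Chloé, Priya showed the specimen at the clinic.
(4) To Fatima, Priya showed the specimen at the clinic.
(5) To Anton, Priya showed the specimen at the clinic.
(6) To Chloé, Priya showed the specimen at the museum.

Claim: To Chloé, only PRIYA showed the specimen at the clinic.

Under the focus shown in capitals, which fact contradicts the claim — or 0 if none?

0

The capitals mark "Priya" as focus. So "only" rules out other agents, with the rest (thing = the specimen, recipient = Chloé, setting = at the clinic) as background.
Every other fact changes something in the background, not just the agent. Nothing refutes the claim.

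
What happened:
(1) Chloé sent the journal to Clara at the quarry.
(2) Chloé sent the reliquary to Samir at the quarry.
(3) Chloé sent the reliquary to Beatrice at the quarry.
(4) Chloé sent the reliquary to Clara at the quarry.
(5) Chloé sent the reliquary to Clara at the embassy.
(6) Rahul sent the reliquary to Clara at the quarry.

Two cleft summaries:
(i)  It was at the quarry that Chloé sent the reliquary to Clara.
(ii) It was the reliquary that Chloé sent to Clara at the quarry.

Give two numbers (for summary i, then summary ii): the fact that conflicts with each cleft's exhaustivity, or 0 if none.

5, 1

Summary (i) focuses "at the quarry" (the setting); background Chloé as agent and the reliquary as thing and Clara as recipient. Fact (5) matches that background with setting = at the embassy — refutes (i).
Summary (ii) focuses "the reliquary" (the thing); background Chloé as agent and Clara as recipient and at the quarry as setting. Fact (1) matches that background with thing = the journal — refutes (ii).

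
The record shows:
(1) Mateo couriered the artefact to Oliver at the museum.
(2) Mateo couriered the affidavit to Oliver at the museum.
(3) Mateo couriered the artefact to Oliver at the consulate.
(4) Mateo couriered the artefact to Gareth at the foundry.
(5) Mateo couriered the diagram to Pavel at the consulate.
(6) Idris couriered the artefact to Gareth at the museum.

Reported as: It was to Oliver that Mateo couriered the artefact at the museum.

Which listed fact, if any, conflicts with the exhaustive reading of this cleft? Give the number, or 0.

Focus of the cleft: "Oliver" (the recipient). Presupposed background: same agent, thing, setting (Mateo / the artefact / at the museum).
Exhaustivity: Oliver is the only recipient satisfying that background.
No listed fact matches the background with a different recipient. Exhaustivity holds.

0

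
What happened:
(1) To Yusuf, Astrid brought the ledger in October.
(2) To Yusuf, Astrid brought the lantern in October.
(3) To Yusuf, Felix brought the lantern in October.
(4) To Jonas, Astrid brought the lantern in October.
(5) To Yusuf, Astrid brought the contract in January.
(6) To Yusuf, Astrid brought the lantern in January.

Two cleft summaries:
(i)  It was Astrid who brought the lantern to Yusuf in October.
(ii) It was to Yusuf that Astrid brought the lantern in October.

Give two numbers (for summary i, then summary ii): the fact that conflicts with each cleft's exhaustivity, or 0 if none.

Summary (i) focuses "Astrid" (the agent); background thing = the lantern, recipient = Yusuf, setting = in October. Fact (3) matches that background with agent = Felix — refutes (i).
Summary (ii) focuses "Yusuf" (the recipient); background agent = Astrid, thing = the lantern, setting = in October. Fact (4) matches that background with recipient = Jonas — refutes (ii).

3, 4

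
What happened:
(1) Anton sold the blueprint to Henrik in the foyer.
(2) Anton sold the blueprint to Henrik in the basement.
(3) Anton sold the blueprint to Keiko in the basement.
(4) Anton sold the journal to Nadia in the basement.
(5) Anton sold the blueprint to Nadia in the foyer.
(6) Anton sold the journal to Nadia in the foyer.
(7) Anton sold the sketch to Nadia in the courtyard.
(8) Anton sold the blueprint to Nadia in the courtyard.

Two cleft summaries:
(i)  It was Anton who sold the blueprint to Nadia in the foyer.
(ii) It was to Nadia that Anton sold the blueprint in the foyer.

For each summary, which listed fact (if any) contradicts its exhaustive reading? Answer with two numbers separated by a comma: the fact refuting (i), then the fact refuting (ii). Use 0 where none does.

0, 1

Summary (i) focuses "Anton" (the agent); background same thing, recipient, setting (the blueprint / Nadia / in the foyer). No fact matches that background with a different agent, so 0.
Summary (ii) focuses "Nadia" (the recipient); background same agent, thing, setting (Anton / the blueprint / in the foyer). Fact (1) matches that background with recipient = Henrik — refutes (ii).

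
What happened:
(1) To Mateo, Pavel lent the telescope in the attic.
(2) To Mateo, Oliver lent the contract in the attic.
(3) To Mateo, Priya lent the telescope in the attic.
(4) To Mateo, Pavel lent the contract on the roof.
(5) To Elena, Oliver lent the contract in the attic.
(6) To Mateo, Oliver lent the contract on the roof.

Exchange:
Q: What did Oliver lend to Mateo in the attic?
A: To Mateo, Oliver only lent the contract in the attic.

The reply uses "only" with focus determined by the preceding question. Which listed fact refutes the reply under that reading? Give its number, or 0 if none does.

The question "What did ...?" targets the thing, so in the reply the focus falls on "the contract".
So "only" ranges over things; the rest (agent = Oliver, recipient = Mateo, setting = in the attic) is presupposed.
No listed fact shares that background with another thing. Nothing contradicts the reply.
(Fact (5) would refute a reading with focus on the recipient — but that is not what the question asks.)

0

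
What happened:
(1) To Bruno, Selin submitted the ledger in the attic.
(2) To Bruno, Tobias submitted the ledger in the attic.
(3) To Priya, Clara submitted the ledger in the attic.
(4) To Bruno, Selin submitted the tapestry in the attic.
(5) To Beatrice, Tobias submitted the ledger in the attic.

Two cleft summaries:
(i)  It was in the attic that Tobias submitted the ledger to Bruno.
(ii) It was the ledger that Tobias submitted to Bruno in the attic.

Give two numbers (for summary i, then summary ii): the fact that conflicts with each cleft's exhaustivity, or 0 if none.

0, 0

(i): focus "in the attic". No fact shares agent = Tobias, thing = the ledger, recipient = Bruno with a different setting. 0.
(ii): focus "the ledger". No fact shares agent = Tobias, recipient = Bruno, setting = in the attic with a different thing. 0.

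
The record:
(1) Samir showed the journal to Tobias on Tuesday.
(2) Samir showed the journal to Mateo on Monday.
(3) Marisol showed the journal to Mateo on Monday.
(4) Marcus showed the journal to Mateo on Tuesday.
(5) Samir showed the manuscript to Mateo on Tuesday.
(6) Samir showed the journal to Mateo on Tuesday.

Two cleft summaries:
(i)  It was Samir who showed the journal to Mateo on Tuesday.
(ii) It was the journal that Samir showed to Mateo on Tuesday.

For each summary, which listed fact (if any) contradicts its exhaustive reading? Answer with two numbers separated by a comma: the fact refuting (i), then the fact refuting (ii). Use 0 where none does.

Summary (i) focuses "Samir" (the agent); background the journal as thing and Mateo as recipient and on Tuesday as setting. Fact (4) matches that background with agent = Marcus — refutes (i).
Summary (ii) focuses "the journal" (the thing); background Samir as agent and Mateo as recipient and on Tuesday as setting. Fact (5) matches that background with thing = the manuscript — refutes (ii).

4, 5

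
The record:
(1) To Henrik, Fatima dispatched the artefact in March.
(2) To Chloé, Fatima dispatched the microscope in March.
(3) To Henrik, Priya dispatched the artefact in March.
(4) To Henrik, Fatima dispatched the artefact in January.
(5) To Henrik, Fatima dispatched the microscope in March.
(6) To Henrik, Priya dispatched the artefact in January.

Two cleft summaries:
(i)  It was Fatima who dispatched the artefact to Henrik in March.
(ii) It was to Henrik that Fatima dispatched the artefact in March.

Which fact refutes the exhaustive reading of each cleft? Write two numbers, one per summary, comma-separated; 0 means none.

3, 0

Summary (i) focuses "Fatima" (the agent); background the artefact as thing and Henrik as recipient and in March as setting. Fact (3) matches that background with agent = Priya — refutes (i).
Summary (ii) focuses "Henrik" (the recipient); background Fatima as agent and the artefact as thing and in March as setting. No fact matches that background with a different recipient, so 0.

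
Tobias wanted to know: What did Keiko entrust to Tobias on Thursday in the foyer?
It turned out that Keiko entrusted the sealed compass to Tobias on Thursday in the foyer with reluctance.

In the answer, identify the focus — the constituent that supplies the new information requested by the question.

The wh-word "what" asks about the direct object.
In the answer, "Keiko", "to Tobias", "on Thursday" and "in the foyer" are given — repeated from the question.
"with reluctance" is also new, but it specifies the manner, which is not what the question asks about — so it is not the focus.
The constituent filling the direct object gap is "the sealed compass"; that is the focus.

the sealed compass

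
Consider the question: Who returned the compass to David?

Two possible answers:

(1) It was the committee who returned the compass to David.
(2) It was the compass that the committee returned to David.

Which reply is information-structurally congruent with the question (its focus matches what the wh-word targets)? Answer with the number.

1

The question word "who" targets the subject (agent).
Option (1) clefts "the committee" — that matches what the question asks about.
Option (2) clefts "the compass" — the direct object, not what was asked.
So the congruent reply is (1).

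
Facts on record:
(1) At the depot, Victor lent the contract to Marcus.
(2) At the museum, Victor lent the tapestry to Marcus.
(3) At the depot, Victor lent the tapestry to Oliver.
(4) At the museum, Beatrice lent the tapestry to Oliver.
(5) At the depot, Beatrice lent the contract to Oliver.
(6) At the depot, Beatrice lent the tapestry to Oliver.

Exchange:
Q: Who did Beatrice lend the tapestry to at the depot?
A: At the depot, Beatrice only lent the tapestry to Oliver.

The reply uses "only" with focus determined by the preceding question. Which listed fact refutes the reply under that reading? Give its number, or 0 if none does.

0

Answering "Who did ... to ...?" puts focus on the recipient — here, "Oliver".
"Only" then excludes alternative recipients while the background — Beatrice as agent and the tapestry as thing and at the depot as setting — is held fixed.
No listed fact shares that background with another recipient. Nothing contradicts the reply.
(Fact (4) would refute a reading with focus on the setting — but that is not what the question asks.)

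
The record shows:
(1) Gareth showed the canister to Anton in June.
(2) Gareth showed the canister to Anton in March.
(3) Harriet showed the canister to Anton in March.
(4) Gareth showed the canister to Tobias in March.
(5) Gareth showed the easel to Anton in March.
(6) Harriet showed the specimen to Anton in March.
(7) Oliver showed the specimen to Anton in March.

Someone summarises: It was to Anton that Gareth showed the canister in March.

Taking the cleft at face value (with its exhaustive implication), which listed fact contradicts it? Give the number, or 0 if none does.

4

Focus of the cleft: "Anton" (the recipient). Presupposed background: Gareth as agent and the canister as thing and in March as setting.
The exhaustive reading says no other recipient fits that background.
Fact (4) shares the background but with recipient = Tobias; exhaustivity is violated.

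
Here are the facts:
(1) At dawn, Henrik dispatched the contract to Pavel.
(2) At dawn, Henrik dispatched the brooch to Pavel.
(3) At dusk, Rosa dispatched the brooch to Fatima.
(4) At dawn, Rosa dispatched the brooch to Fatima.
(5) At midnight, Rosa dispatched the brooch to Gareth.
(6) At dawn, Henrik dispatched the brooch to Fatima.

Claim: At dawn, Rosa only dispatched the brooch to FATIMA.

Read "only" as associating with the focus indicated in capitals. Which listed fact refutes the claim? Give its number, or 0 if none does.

The capitals mark "Fatima" as focus. So "only" rules out other recipients, with the rest (same agent, thing, setting (Rosa / the brooch / at dawn)) as background.
No fact matches same agent, thing, setting (Rosa / the brooch / at dawn) with a different recipient — every other fact differs on at least one backgrounded slot. So no fact refutes it.

0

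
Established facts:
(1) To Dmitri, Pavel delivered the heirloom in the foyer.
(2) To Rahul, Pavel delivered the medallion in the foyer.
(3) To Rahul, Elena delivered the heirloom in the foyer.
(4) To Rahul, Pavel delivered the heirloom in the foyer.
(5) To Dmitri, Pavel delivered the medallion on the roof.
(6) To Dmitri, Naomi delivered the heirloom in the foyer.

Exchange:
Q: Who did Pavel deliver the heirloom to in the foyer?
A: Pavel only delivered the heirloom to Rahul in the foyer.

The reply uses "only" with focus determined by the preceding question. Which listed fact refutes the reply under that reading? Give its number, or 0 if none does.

The question "Who did ... to ...?" targets the recipient, so in the reply the focus falls on "Rahul".
So "only" ranges over recipients; the rest (Pavel as agent and the heirloom as thing and in the foyer as setting) is presupposed.
Fact (1) keeps Pavel as agent and the heirloom as thing and in the foyer as setting but has recipient = Dmitri; that refutes the reply.
(Fact (2) would refute a reading with focus on the thing — but that is not what the question asks.)

1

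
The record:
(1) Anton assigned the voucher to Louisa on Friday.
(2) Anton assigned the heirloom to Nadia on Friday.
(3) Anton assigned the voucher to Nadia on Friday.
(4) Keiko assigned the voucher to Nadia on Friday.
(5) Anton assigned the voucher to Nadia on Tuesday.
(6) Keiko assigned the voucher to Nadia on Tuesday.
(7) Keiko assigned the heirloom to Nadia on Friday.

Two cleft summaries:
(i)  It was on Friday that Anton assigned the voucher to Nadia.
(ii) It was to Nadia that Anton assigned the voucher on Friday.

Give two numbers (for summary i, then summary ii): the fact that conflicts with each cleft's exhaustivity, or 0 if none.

5, 1

Summary (i) focuses "on Friday" (the setting); background agent = Anton, thing = the voucher, recipient = Nadia. Fact (5) matches that background with setting = on Tuesday — refutes (i).
Summary (ii) focuses "Nadia" (the recipient); background agent = Anton, thing = the voucher, setting = on Friday. Fact (1) matches that background with recipient = Louisa — refutes (ii).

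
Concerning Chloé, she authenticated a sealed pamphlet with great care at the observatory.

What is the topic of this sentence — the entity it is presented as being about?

The construction explicitly marks "Chloé" as what the sentence is about — the topic.
The remainder of the clause is the comment (what is said about the topic).

Chloé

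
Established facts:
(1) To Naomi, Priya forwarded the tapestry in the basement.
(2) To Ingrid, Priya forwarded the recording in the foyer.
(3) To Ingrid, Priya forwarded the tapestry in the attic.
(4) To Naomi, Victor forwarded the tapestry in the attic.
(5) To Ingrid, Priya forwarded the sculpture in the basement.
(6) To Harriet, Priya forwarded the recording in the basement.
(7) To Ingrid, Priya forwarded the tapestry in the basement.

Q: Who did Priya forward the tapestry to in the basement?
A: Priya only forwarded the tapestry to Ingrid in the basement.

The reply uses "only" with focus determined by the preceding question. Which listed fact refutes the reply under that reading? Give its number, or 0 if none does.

1

Answering "Who did ... to ...?" puts focus on the recipient — here, "Ingrid".
"Only" then excludes alternative recipients while the background — agent = Priya, thing = the tapestry, setting = in the basement — is held fixed.
Fact (1) keeps agent = Priya, thing = the tapestry, setting = in the basement but has recipient = Naomi; that refutes the reply.
(Fact (5) would refute a reading with focus on the thing — but that is not what the question asks.)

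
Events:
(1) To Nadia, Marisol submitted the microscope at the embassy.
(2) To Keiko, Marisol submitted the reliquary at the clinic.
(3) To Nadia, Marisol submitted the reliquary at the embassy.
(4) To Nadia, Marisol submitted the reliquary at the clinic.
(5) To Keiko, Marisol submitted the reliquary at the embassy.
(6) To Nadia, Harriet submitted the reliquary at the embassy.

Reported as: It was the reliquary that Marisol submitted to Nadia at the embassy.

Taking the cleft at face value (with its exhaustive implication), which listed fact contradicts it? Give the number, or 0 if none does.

1

Focus of the cleft: "the reliquary" (the thing). Presupposed background: same agent, recipient, setting (Marisol / Nadia / at the embassy).
Exhaustivity: the reliquary is the only thing satisfying that background.
Fact (1) shares the background but with thing = the microscope; exhaustivity is violated.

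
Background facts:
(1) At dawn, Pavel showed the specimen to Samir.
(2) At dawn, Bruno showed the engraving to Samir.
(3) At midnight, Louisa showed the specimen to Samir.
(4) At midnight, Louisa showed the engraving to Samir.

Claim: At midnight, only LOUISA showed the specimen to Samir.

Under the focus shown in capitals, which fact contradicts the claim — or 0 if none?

The capitals mark "Louisa" as focus. So "only" rules out other agents, with the rest (thing = the specimen, recipient = Samir, setting = at midnight) as background.
Every other fact changes something in the background, not just the agent. Nothing refutes the claim.

0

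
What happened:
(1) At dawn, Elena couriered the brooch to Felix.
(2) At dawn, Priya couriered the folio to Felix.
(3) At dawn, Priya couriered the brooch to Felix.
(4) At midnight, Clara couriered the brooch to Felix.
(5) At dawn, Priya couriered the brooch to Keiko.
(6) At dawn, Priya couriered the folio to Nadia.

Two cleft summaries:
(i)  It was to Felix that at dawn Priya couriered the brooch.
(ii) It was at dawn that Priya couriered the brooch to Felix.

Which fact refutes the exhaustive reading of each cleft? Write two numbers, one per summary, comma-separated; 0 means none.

Summary (i) focuses "Felix" (the recipient); background agent = Priya, thing = the brooch, setting = at dawn. Fact (5) matches that background with recipient = Keiko — refutes (i).
Summary (ii) focuses "at dawn" (the setting); background agent = Priya, thing = the brooch, recipient = Felix. No fact matches that background with a different setting, so 0.

5, 0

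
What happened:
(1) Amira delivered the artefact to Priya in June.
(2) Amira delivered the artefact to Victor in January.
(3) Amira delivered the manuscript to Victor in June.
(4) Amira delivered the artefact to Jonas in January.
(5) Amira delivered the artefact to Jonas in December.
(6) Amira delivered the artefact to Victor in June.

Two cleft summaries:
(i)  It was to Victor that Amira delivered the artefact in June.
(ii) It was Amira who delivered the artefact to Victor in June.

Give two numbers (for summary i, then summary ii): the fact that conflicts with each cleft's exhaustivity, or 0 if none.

1, 0

Summary (i) focuses "Victor" (the recipient); background same agent, thing, setting (Amira / the artefact / in June). Fact (1) matches that background with recipient = Priya — refutes (i).
Summary (ii) focuses "Amira" (the agent); background same thing, recipient, setting (the artefact / Victor / in June). No fact matches that background with a different agent, so 0.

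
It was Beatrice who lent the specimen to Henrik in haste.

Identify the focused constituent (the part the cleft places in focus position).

In an it-cleft "It was X that/who ...", the clefted constituent X is the focus; the that/who-clause expresses the presupposed open proposition.
Here the focus is "Beatrice". The backgrounded (presupposed) material includes "the specimen", "to Henrik" and "in haste".

Beatrice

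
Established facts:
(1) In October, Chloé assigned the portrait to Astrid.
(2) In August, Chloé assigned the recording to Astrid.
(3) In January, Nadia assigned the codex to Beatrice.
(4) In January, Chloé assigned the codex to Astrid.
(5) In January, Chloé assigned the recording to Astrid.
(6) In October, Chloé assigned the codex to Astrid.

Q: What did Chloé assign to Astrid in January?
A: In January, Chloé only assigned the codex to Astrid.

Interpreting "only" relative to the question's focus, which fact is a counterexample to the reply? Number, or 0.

5

Answering "What did ...?" puts focus on the thing — here, "the codex".
"Only" then excludes alternative things while the background — Chloé as agent and Astrid as recipient and in January as setting — is held fixed.
Fact (5) shares the background with a different thing (the recording) — counterexample.
(Fact (6) would refute a reading with focus on the setting — but that is not what the question asks.)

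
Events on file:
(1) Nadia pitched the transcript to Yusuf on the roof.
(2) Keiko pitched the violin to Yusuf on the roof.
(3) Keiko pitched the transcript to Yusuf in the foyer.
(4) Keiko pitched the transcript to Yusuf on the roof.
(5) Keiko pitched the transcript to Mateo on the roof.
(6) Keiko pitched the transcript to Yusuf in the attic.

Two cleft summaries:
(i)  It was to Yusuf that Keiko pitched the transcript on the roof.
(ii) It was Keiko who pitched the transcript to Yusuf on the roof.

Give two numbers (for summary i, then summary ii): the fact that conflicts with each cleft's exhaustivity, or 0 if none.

5, 1

(i): focus "Yusuf". Looking for Keiko as agent and the transcript as thing and on the roof as setting with some other recipient — fact (5) has Mateo there. Refuted.
(ii): focus "Keiko". Looking for the transcript as thing and Yusuf as recipient and on the roof as setting with some other agent — fact (1) has Nadia there. Refuted.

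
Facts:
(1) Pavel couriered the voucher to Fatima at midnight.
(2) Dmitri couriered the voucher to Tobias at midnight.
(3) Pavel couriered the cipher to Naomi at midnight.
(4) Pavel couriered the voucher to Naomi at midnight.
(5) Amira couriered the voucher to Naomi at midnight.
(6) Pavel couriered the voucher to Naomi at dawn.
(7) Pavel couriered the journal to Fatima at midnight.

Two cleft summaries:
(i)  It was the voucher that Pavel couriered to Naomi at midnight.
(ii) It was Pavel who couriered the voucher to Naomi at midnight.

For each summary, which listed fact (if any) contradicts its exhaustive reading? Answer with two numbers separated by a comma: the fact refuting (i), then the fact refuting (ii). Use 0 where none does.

Summary (i) focuses "the voucher" (the thing); background Pavel as agent and Naomi as recipient and at midnight as setting. Fact (3) matches that background with thing = the cipher — refutes (i).
Summary (ii) focuses "Pavel" (the agent); background the voucher as thing and Naomi as recipient and at midnight as setting. Fact (5) matches that background with agent = Amira — refutes (ii).

3, 5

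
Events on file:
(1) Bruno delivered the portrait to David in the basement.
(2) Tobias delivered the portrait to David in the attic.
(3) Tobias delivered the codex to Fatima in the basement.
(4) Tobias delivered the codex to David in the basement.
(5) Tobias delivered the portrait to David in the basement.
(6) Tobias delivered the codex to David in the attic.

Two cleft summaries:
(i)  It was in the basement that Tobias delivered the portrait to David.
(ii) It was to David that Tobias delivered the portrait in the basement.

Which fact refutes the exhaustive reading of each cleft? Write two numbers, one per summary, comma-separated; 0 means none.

2, 0

(i): focus "in the basement". Looking for same agent, thing, recipient (Tobias / the portrait / David) with some other setting — fact (2) has in the attic there. Refuted.
(ii): focus "David". No fact shares same agent, thing, setting (Tobias / the portrait / in the basement) with a different recipient. 0.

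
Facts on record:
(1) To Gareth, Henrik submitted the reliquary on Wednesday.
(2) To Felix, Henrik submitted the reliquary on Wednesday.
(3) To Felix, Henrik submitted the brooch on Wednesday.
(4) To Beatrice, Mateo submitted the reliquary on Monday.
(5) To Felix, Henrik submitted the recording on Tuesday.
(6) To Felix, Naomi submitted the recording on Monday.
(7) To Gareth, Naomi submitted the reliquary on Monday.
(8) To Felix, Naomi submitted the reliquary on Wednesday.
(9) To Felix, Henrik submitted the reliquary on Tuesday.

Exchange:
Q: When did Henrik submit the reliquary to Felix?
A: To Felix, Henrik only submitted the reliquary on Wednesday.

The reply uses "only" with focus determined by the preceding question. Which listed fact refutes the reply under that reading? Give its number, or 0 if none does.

The question "When did ...?" targets the setting, so in the reply the focus falls on "on Wednesday".
"Only" then excludes alternative settings while the background — same agent, thing, recipient (Henrik / the reliquary / Felix) — is held fixed.
Fact (9) shares the background with a different setting (on Tuesday) — counterexample.
(Fact (3) would refute a reading with focus on the thing — but that is not what the question asks.)

9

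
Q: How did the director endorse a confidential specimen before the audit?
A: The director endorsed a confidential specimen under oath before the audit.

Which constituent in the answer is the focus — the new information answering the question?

under oath

The wh-word "how" asks about the manner.
In the answer, "the director", "a confidential specimen" and "before the audit" are given — repeated from the question.
The constituent filling the manner gap is "under oath"; that is the focus and would carry nuclear stress.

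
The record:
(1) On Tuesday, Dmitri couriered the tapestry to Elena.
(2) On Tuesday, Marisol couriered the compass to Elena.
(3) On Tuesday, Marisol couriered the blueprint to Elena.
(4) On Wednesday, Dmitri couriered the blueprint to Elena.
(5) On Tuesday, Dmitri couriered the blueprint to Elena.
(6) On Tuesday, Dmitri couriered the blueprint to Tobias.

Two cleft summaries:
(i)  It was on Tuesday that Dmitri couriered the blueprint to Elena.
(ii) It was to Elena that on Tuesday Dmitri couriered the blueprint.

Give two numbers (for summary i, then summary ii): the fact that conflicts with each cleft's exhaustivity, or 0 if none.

Summary (i) focuses "on Tuesday" (the setting); background same agent, thing, recipient (Dmitri / the blueprint / Elena). Fact (4) matches that background with setting = on Wednesday — refutes (i).
Summary (ii) focuses "Elena" (the recipient); background same agent, thing, setting (Dmitri / the blueprint / on Tuesday). Fact (6) matches that background with recipient = Tobias — refutes (ii).

4, 6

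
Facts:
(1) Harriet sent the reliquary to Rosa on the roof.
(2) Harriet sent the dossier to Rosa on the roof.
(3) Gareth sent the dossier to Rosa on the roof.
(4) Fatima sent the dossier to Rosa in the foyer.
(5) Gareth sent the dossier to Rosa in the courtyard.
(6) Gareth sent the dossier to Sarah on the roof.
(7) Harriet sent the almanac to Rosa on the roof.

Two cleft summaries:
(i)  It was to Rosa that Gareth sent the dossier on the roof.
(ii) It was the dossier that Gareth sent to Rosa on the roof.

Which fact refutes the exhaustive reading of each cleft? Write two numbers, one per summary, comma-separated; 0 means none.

6, 0

Summary (i) focuses "Rosa" (the recipient); background agent = Gareth, thing = the dossier, setting = on the roof. Fact (6) matches that background with recipient = Sarah — refutes (i).
Summary (ii) focuses "the dossier" (the thing); background agent = Gareth, recipient = Rosa, setting = on the roof. No fact matches that background with a different thing, so 0.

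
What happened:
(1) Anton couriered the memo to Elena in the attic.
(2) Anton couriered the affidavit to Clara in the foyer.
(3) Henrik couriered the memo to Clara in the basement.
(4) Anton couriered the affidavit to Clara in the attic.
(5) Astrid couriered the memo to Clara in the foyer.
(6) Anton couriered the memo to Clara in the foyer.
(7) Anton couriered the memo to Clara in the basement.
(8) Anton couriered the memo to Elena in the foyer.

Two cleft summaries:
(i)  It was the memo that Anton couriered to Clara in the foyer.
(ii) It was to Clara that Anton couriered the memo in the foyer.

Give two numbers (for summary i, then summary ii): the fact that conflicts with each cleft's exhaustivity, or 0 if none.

2, 8

(i): focus "the memo". Looking for Anton as agent and Clara as recipient and in the foyer as setting with some other thing — fact (2) has the affidavit there. Refuted.
(ii): focus "Clara". Looking for Anton as agent and the memo as thing and in the foyer as setting with some other recipient — fact (8) has Elena there. Refuted.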